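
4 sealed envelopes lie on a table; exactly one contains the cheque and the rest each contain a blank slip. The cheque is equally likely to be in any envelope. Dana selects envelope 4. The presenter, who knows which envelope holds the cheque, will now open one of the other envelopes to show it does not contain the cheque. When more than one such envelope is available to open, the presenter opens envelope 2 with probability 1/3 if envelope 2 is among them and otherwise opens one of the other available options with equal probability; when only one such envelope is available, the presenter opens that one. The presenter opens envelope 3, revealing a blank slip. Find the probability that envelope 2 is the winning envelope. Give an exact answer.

1/3

Apply Bayes' rule, conditioning on where the cheque actually is.
If it is in envelope 1 (prior 1/4): envelope 2 is available but not opened, probability 2/3; weight (1/4)·(2/3) = 1/6.
If it is in envelope 2 (prior 1/4): envelope 2 holds the prize so is unavailable; the presenter chooses uniformly among the 2 others, probability 1/2; weight (1/4)·(1/2) = 1/8.
If it is in envelope 3 (prior 1/4): the presenter opened envelope 3, so this case is ruled out; weight (1/4)·0 = 0.
If it is in envelope 4 (prior 1/4): envelope 2 is available but not opened; envelope 3 gets probability (1 − 1/3)/2 = 1/3; weight (1/4)·(1/3) = 1/12.
The weights sum to 3/8.
So P(the cheque in envelope 2 | the presenter opened envelope 3) = (1/8) / (3/8) = 1/3.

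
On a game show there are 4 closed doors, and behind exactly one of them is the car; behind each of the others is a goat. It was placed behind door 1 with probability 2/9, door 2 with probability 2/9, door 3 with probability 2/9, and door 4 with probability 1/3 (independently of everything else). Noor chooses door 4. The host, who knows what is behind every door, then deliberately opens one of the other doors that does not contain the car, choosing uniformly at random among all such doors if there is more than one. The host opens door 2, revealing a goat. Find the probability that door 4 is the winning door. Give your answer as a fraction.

Apply Bayes' rule, conditioning on where the car actually is.
If it is behind either of doors 1 and 3 (prior 2/9 each): the host has 2 equally likely choices, so probability 1/2; weight (2/9)·(1/2) = 1/9 each.
If it is behind door 2 (prior 2/9): the host opened door 2, so this case is ruled out; weight (2/9)·0 = 0.
If it is behind door 4 (prior 1/3): the host has 3 equally likely choices, so probability 1/3; weight (1/3)·(1/3) = 1/9.
The weights sum to 1/3.
So P(the car behind door 4 | the host opened door 2) = (1/9) / (1/3) = 1/3.

1/3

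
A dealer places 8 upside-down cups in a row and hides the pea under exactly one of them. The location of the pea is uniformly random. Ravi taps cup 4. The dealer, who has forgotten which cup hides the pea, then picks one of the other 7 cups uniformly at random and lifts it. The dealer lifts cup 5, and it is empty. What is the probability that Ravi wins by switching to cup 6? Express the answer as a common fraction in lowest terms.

Consider each possible location of the pea in turn.
If it is under any of cups 1, 2, 3, 4, 6, 7, and 8 (prior 1/8 each): the dealer picks cup 5 with probability 1/7 regardless, and it is not the prize; weight (1/8)·(1/7) = 1/56 each.
If it is under cup 5 (prior 1/8): the dealer opened cup 5, so this case is ruled out; weight (1/8)·0 = 0.
The weights sum to 1/8.
So P(the pea under cup 6 | the dealer opened cup 5) = (1/56) / (1/8) = 1/7.

1/7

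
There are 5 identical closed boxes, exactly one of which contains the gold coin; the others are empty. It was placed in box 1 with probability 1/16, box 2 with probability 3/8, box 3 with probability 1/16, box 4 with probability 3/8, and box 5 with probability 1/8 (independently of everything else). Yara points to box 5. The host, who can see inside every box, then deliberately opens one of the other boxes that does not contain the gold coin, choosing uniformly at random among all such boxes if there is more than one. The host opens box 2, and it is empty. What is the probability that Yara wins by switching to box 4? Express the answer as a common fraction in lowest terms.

Consider each possible location of the gold coin in turn.
If it is in either of boxes 1 and 3 (prior 1/16 each): the host has 3 equally likely choices, so probability 1/3; weight (1/16)·(1/3) = 1/48 each.
If it is in box 2 (prior 3/8): the host opened box 2, so this case is ruled out; weight (3/8)·0 = 0.
If it is in box 4 (prior 3/8): the host has 3 equally likely choices, so probability 1/3; weight (3/8)·(1/3) = 1/8.
If it is in box 5 (prior 1/8): the host has 4 equally likely choices, so probability 1/4; weight (1/8)·(1/4) = 1/32.
The weights sum to 19/96.
So P(the gold coin in box 4 | the host opened box 2) = (1/8) / (19/96) = 12/19.

12/19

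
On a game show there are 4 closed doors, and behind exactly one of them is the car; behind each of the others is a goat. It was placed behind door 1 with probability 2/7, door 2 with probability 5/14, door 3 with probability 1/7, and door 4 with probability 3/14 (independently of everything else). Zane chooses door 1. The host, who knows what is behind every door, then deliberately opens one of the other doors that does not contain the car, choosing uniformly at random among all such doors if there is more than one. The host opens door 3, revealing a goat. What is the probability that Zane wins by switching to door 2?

Condition on the true location of the car.
If it is behind door 1 (prior 2/7): the host has 3 equally likely choices, so probability 1/3; weight (2/7)·(1/3) = 2/21.
If it is behind door 2 (prior 5/14): the host has 2 equally likely choices, so probability 1/2; weight (5/14)·(1/2) = 5/28.
If it is behind door 3 (prior 1/7): the host opened door 3, so this case is ruled out; weight (1/7)·0 = 0.
If it is behind door 4 (prior 3/14): the host has 2 equally likely choices, so probability 1/2; weight (3/14)·(1/2) = 3/28.
The weights sum to 8/21.
So P(the car behind door 2 | the host opened door 3) = (5/28) / (8/21) = 15/32.

15/32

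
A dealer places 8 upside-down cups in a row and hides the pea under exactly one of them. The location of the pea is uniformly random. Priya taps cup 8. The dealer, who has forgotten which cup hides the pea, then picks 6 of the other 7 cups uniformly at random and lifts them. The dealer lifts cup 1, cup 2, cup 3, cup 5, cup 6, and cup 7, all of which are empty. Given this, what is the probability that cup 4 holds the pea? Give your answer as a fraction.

1/2

Because the dealer chose which cups to lift without knowing where the pea is, the choice is independent of the prize location. Learning that none of the 6 opened cups holds the pea simply rules out those 6 locations and leaves the remaining 2 cups still equally likely by symmetry.
So P(the pea under cup 4) = 1/2.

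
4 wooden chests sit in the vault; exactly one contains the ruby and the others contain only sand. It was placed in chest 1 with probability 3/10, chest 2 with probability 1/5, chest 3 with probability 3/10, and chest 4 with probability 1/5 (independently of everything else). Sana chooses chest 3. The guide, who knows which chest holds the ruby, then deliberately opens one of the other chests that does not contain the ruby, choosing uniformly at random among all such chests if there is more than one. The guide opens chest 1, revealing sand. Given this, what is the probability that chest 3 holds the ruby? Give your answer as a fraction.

1/3

Condition on the true location of the ruby.
If it is in chest 1 (prior 3/10): the guide opened chest 1, so this case is ruled out; weight (3/10)·0 = 0.
If it is in either of chests 2 and 4 (prior 1/5 each): the guide has 2 equally likely choices, so probability 1/2; weight (1/5)·(1/2) = 1/10 each.
If it is in chest 3 (prior 3/10): the guide has 3 equally likely choices, so probability 1/3; weight (3/10)·(1/3) = 1/10.
The weights sum to 3/10.
So P(the ruby in chest 3 | the guide opened chest 1) = (1/10) / (3/10) = 1/3.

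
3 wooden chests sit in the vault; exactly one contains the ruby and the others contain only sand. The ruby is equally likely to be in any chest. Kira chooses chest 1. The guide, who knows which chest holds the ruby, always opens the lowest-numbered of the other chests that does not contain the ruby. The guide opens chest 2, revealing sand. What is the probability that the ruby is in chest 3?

Apply Bayes' rule, conditioning on where the ruby actually is.
If it is in either of chests 1 and 3 (prior 1/3 each): chest 2 is the lowest-numbered option available, probability 1; weight (1/3)·1 = 1/3 each.
If it is in chest 2 (prior 1/3): the guide opened chest 2, so this case is ruled out; weight (1/3)·0 = 0.
The weights sum to 2/3.
So P(the ruby in chest 3 | the guide opened chest 2) = (1/3) / (2/3) = 1/2.

1/2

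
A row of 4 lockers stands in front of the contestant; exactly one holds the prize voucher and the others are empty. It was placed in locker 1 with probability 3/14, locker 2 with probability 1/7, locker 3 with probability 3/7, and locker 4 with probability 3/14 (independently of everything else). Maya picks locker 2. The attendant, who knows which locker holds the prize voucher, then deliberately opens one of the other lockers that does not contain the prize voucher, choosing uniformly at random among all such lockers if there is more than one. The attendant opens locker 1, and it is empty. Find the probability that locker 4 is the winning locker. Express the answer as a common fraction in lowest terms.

9/31

Apply Bayes' rule, conditioning on where the prize voucher actually is.
If it is in locker 1 (prior 3/14): the attendant opened locker 1, so this case is ruled out; weight (3/14)·0 = 0.
If it is in locker 2 (prior 1/7): the attendant has 3 equally likely choices, so probability 1/3; weight (1/7)·(1/3) = 1/21.
If it is in locker 3 (prior 3/7): the attendant has 2 equally likely choices, so probability 1/2; weight (3/7)·(1/2) = 3/14.
If it is in locker 4 (prior 3/14): the attendant has 2 equally likely choices, so probability 1/2; weight (3/14)·(1/2) = 3/28.
The weights sum to 31/84.
So P(the prize voucher in locker 4 | the attendant opened locker 1) = (3/28) / (31/84) = 9/31.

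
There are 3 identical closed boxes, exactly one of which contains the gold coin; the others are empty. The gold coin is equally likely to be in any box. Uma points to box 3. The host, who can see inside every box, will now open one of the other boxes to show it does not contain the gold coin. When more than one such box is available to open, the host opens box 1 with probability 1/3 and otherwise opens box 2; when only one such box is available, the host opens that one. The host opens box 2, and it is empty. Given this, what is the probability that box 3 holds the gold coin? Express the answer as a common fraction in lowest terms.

Consider each possible location of the gold coin in turn.
If it is in box 1 (prior 1/3): only box 2 is available, probability 1; weight (1/3)·1 = 1/3.
If it is in box 2 (prior 1/3): the host opened box 2, so this case is ruled out; weight (1/3)·0 = 0.
If it is in box 3 (prior 1/3): box 1 is available but not opened, probability 2/3; weight (1/3)·(2/3) = 2/9.
The weights sum to 5/9.
So P(the gold coin in box 3 | the host opened box 2) = (2/9) / (5/9) = 2/5.

2/5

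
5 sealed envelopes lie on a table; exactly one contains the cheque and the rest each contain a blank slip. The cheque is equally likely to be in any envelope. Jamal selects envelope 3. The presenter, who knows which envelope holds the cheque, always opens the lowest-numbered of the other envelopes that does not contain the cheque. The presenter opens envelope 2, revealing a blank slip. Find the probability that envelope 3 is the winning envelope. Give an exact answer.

0

Apply Bayes' rule, conditioning on where the cheque actually is.
If it is in envelope 1 (prior 1/5): envelope 2 is the lowest-numbered option available, probability 1; weight (1/5)·1 = 1/5.
If it is in envelope 2 (prior 1/5): the presenter opened envelope 2, so this case is ruled out; weight (1/5)·0 = 0.
If it is in any of envelopes 3, 4, and 5 (prior 1/5 each): the presenter would have opened envelope 1 instead, probability 0; weight (1/5)·0 = 0 each.
The weights sum to 1/5.
So P(the cheque in envelope 3 | the presenter opened envelope 2) = 0 / (1/5) = 0.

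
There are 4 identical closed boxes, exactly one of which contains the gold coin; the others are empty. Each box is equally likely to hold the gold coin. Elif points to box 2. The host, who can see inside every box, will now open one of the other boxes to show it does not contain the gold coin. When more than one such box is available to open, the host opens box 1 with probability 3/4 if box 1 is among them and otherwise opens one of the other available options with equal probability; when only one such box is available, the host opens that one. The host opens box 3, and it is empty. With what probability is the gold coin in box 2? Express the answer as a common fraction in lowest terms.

1/7

Condition on the true location of the gold coin.
If it is in box 1 (prior 1/4): box 1 holds the prize so is unavailable; the host chooses uniformly among the 2 others, probability 1/2; weight (1/4)·(1/2) = 1/8.
If it is in box 2 (prior 1/4): box 1 is available but not opened; box 3 gets probability (1 − 3/4)/2 = 1/8; weight (1/4)·(1/8) = 1/32.
If it is in box 3 (prior 1/4): the host opened box 3, so this case is ruled out; weight (1/4)·0 = 0.
If it is in box 4 (prior 1/4): box 1 is available but not opened, probability 1/4; weight (1/4)·(1/4) = 1/16.
The weights sum to 7/32.
So P(the gold coin in box 2 | the host opened box 3) = (1/32) / (7/32) = 1/7.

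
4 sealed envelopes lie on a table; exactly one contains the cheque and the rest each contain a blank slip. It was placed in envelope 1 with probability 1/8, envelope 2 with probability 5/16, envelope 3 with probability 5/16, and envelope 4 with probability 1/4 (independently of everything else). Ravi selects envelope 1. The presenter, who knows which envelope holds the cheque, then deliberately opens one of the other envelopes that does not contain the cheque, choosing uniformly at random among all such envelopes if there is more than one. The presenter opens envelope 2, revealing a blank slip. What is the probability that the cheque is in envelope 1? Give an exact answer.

Apply Bayes' rule, conditioning on where the cheque actually is.
If it is in envelope 1 (prior 1/8): the presenter has 3 equally likely choices, so probability 1/3; weight (1/8)·(1/3) = 1/24.
If it is in envelope 2 (prior 5/16): the presenter opened envelope 2, so this case is ruled out; weight (5/16)·0 = 0.
If it is in envelope 3 (prior 5/16): the presenter has 2 equally likely choices, so probability 1/2; weight (5/16)·(1/2) = 5/32.
If it is in envelope 4 (prior 1/4): the presenter has 2 equally likely choices, so probability 1/2; weight (1/4)·(1/2) = 1/8.
The weights sum to 31/96.
So P(the cheque in envelope 1 | the presenter opened envelope 2) = (1/24) / (31/96) = 4/31.

4/31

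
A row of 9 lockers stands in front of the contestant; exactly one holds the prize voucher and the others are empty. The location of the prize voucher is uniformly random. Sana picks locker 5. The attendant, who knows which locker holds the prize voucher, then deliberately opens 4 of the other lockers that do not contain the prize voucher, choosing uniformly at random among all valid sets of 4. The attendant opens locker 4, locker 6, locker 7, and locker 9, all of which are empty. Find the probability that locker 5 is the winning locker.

1/9

Consider each possible location of the prize voucher in turn.
If it is in any of lockers 1, 2, 3, and 8 (prior 1/9 each): the attendant has 35 equally likely choices, so probability 1/35; weight (1/9)·(1/35) = 1/315 each.
If it is in any of lockers 4, 6, 7, and 9 (prior 1/9 each): that locker was opened and seen not to hold the prize — ruled out; weight (1/9)·0 = 0 each.
If it is in locker 5 (prior 1/9): the attendant has 70 equally likely choices, so probability 1/70; weight (1/9)·(1/70) = 1/630.
The weights sum to 1/70.
So P(the prize voucher in locker 5 | the attendant opened locker 4, locker 6, locker 7, and locker 9) = (1/630) / (1/70) = 1/9.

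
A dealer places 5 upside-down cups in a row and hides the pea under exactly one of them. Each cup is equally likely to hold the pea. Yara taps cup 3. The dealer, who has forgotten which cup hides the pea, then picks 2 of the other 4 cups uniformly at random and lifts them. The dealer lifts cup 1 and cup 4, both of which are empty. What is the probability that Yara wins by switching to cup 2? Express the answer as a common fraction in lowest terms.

1/3

Condition on the true location of the pea.
If it is under either of cups 1 and 4 (prior 1/5 each): that cup was opened and seen not to hold the prize — ruled out; weight (1/5)·0 = 0 each.
If it is under any of cups 2, 3, and 5 (prior 1/5 each): the dealer picks exactly this set with probability 1/6 regardless, and none is the prize; weight (1/5)·(1/6) = 1/30 each.
The weights sum to 1/10.
So P(the pea under cup 2 | the dealer opened cup 1 and cup 4) = (1/30) / (1/10) = 1/3.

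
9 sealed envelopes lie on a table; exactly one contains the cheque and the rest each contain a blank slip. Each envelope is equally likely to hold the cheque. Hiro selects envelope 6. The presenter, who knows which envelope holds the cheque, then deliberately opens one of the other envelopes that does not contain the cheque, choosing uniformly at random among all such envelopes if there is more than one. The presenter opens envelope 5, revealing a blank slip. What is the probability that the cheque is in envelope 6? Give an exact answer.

1/9

Apply Bayes' rule, conditioning on where the cheque actually is.
If it is in any of envelopes 1, 2, 3, 4, 7, 8, and 9 (prior 1/9 each): the presenter has 7 equally likely choices, so probability 1/7; weight (1/9)·(1/7) = 1/63 each.
If it is in envelope 5 (prior 1/9): the presenter opened envelope 5, so this case is ruled out; weight (1/9)·0 = 0.
If it is in envelope 6 (prior 1/9): the presenter has 8 equally likely choices, so probability 1/8; weight (1/9)·(1/8) = 1/72.
The weights sum to 1/8.
So P(the cheque in envelope 6 | the presenter opened envelope 5) = (1/72) / (1/8) = 1/9.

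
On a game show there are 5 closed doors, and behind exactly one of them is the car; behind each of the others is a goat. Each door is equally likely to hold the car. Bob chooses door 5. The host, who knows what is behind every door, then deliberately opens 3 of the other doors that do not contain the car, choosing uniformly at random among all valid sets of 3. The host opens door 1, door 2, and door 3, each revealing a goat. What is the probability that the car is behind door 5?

Condition on the true location of the car.
If it is behind any of doors 1, 2, and 3 (prior 1/5 each): that door was opened and seen not to hold the prize — ruled out; weight (1/5)·0 = 0 each.
If it is behind door 4 (prior 1/5): the host has no choice, probability 1; weight (1/5)·1 = 1/5.
If it is behind door 5 (prior 1/5): the host has 4 equally likely choices, so probability 1/4; weight (1/5)·(1/4) = 1/20.
The weights sum to 1/4.
So P(the car behind door 5 | the host opened door 1, door 2, and door 3) = (1/20) / (1/4) = 1/5.

1/5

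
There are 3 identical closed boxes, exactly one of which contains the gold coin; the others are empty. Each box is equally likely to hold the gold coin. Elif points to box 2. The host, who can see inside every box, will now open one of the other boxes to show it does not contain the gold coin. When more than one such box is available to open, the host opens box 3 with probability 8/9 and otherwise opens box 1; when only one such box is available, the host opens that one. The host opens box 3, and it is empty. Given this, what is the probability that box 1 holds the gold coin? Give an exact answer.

Condition on the true location of the gold coin.
If it is in box 1 (prior 1/3): only box 3 is available, probability 1; weight (1/3)·1 = 1/3.
If it is in box 2 (prior 1/3): box 3 is available, opened with probability 8/9; weight (1/3)·(8/9) = 8/27.
If it is in box 3 (prior 1/3): the host opened box 3, so this case is ruled out; weight (1/3)·0 = 0.
The weights sum to 17/27.
So P(the gold coin in box 1 | the host opened box 3) = (1/3) / (17/27) = 9/17.

9/17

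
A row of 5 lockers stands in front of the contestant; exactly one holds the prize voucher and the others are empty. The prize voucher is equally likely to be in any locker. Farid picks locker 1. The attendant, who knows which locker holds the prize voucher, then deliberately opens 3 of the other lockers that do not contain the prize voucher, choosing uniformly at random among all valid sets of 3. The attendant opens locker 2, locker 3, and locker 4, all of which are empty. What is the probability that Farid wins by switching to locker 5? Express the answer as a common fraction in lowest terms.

4/5

Consider each possible location of the prize voucher in turn.
If it is in locker 1 (prior 1/5): the attendant has 4 equally likely choices, so probability 1/4; weight (1/5)·(1/4) = 1/20.
If it is in any of lockers 2, 3, and 4 (prior 1/5 each): that locker was opened and seen not to hold the prize — ruled out; weight (1/5)·0 = 0 each.
If it is in locker 5 (prior 1/5): the attendant has no choice, probability 1; weight (1/5)·1 = 1/5.
The weights sum to 1/4.
So P(the prize voucher in locker 5 | the attendant opened locker 2, locker 3, and locker 4) = (1/5) / (1/4) = 4/5.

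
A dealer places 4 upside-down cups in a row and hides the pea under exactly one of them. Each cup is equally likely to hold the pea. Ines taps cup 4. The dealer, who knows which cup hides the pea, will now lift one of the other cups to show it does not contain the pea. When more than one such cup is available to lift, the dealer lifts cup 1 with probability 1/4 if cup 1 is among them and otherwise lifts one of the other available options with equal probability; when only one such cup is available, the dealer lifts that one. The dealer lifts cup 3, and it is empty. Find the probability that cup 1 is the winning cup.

Apply Bayes' rule, conditioning on where the pea actually is.
If it is under cup 1 (prior 1/4): cup 1 holds the prize so is unavailable; the dealer chooses uniformly among the 2 others, probability 1/2; weight (1/4)·(1/2) = 1/8.
If it is under cup 2 (prior 1/4): cup 1 is available but not opened, probability 3/4; weight (1/4)·(3/4) = 3/16.
If it is under cup 3 (prior 1/4): the dealer opened cup 3, so this case is ruled out; weight (1/4)·0 = 0.
If it is under cup 4 (prior 1/4): cup 1 is available but not opened; cup 3 gets probability (1 − 1/4)/2 = 3/8; weight (1/4)·(3/8) = 3/32.
The weights sum to 13/32.
So P(the pea under cup 1 | the dealer opened cup 3) = (1/8) / (13/32) = 4/13.

4/13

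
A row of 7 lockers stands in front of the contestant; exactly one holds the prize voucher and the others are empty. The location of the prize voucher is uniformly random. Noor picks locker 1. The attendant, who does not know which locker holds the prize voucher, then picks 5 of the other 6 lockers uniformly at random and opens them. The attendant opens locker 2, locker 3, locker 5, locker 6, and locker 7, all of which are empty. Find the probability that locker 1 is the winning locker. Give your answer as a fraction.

1/2

Condition on the true location of the prize voucher.
If it is in either of lockers 1 and 4 (prior 1/7 each): the attendant picks exactly this set with probability 1/6 regardless, and none is the prize; weight (1/7)·(1/6) = 1/42 each.
If it is in any of lockers 2, 3, 5, 6, and 7 (prior 1/7 each): that locker was opened and seen not to hold the prize — ruled out; weight (1/7)·0 = 0 each.
The weights sum to 1/21.
So P(the prize voucher in locker 1 | the attendant opened locker 2, locker 3, locker 5, locker 6, and locker 7) = (1/42) / (1/21) = 1/2.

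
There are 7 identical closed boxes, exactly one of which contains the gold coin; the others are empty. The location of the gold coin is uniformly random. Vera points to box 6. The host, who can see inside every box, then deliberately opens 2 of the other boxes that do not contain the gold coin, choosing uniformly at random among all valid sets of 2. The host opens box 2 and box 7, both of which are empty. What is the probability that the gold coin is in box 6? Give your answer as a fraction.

1/7

Consider each possible location of the gold coin in turn.
If it is in any of boxes 1, 3, 4, and 5 (prior 1/7 each): the host has 10 equally likely choices, so probability 1/10; weight (1/7)·(1/10) = 1/70 each.
If it is in either of boxes 2 and 7 (prior 1/7 each): that box was opened and seen not to hold the prize — ruled out; weight (1/7)·0 = 0 each.
If it is in box 6 (prior 1/7): the host has 15 equally likely choices, so probability 1/15; weight (1/7)·(1/15) = 1/105.
The weights sum to 1/15.
So P(the gold coin in box 6 | the host opened box 2 and box 7) = (1/105) / (1/15) = 1/7.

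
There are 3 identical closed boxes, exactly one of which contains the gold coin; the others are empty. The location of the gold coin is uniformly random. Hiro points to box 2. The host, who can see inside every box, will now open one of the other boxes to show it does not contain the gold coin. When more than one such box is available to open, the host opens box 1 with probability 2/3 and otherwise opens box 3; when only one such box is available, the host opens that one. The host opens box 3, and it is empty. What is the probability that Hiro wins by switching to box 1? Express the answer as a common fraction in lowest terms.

3/4

Condition on the true location of the gold coin.
If it is in box 1 (prior 1/3): only box 3 is available, probability 1; weight (1/3)·1 = 1/3.
If it is in box 2 (prior 1/3): box 1 is available but not opened, probability 1/3; weight (1/3)·(1/3) = 1/9.
If it is in box 3 (prior 1/3): the host opened box 3, so this case is ruled out; weight (1/3)·0 = 0.
The weights sum to 4/9.
So P(the gold coin in box 1 | the host opened box 3) = (1/3) / (4/9) = 3/4.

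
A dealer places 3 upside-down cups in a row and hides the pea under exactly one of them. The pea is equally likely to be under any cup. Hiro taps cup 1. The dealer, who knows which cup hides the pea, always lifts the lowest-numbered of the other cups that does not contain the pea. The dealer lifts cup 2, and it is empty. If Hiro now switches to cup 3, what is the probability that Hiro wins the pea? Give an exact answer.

Apply Bayes' rule, conditioning on where the pea actually is.
If it is under either of cups 1 and 3 (prior 1/3 each): cup 2 is the lowest-numbered option available, probability 1; weight (1/3)·1 = 1/3 each.
If it is under cup 2 (prior 1/3): the dealer opened cup 2, so this case is ruled out; weight (1/3)·0 = 0.
The weights sum to 2/3.
So P(the pea under cup 3 | the dealer opened cup 2) = (1/3) / (2/3) = 1/2.

1/2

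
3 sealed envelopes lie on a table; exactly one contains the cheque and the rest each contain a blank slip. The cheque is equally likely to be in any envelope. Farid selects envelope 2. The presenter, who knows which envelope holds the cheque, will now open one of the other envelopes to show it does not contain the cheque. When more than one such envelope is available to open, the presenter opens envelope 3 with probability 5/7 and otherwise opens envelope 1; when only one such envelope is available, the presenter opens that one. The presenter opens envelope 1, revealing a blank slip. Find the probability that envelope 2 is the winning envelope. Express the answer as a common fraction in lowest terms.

2/9

Apply Bayes' rule, conditioning on where the cheque actually is.
If it is in envelope 1 (prior 1/3): the presenter opened envelope 1, so this case is ruled out; weight (1/3)·0 = 0.
If it is in envelope 2 (prior 1/3): envelope 3 is available but not opened, probability 2/7; weight (1/3)·(2/7) = 2/21.
If it is in envelope 3 (prior 1/3): only envelope 1 is available, probability 1; weight (1/3)·1 = 1/3.
The weights sum to 3/7.
So P(the cheque in envelope 2 | the presenter opened envelope 1) = (2/21) / (3/7) = 2/9.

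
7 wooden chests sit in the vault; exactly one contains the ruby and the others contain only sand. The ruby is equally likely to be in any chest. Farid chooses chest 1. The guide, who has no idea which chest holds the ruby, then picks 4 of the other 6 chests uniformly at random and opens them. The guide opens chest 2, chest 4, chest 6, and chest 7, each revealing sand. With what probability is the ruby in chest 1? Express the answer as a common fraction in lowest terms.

Apply Bayes' rule, conditioning on where the ruby actually is.
If it is in any of chests 1, 3, and 5 (prior 1/7 each): the guide picks exactly this set with probability 1/15 regardless, and none is the prize; weight (1/7)·(1/15) = 1/105 each.
If it is in any of chests 2, 4, 6, and 7 (prior 1/7 each): that chest was opened and seen not to hold the prize — ruled out; weight (1/7)·0 = 0 each.
The weights sum to 1/35.
So P(the ruby in chest 1 | the guide opened chest 2, chest 4, chest 6, and chest 7) = (1/105) / (1/35) = 1/3.

1/3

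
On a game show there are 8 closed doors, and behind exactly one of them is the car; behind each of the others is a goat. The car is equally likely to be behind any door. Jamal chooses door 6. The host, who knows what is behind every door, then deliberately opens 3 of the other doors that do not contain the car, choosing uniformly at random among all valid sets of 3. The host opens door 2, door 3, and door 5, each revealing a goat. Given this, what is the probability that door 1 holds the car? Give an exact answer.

7/32

Consider each possible location of the car in turn.
If it is behind any of doors 1, 4, 7, and 8 (prior 1/8 each): the host has 20 equally likely choices, so probability 1/20; weight (1/8)·(1/20) = 1/160 each.
If it is behind any of doors 2, 3, and 5 (prior 1/8 each): that door was opened and seen not to hold the prize — ruled out; weight (1/8)·0 = 0 each.
If it is behind door 6 (prior 1/8): the host has 35 equally likely choices, so probability 1/35; weight (1/8)·(1/35) = 1/280.
The weights sum to 1/35.
So P(the car behind door 1 | the host opened door 2, door 3, and door 5) = (1/160) / (1/35) = 7/32.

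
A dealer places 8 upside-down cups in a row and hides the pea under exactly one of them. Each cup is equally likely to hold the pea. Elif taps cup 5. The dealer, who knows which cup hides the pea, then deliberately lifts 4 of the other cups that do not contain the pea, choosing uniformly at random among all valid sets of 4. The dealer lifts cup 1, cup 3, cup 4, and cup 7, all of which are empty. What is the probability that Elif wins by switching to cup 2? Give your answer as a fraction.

Apply Bayes' rule, conditioning on where the pea actually is.
If it is under any of cups 1, 3, 4, and 7 (prior 1/8 each): that cup was opened and seen not to hold the prize — ruled out; weight (1/8)·0 = 0 each.
If it is under any of cups 2, 6, and 8 (prior 1/8 each): the dealer has 15 equally likely choices, so probability 1/15; weight (1/8)·(1/15) = 1/120 each.
If it is under cup 5 (prior 1/8): the dealer has 35 equally likely choices, so probability 1/35; weight (1/8)·(1/35) = 1/280.
The weights sum to 1/35.
So P(the pea under cup 2 | the dealer opened cup 1, cup 3, cup 4, and cup 7) = (1/120) / (1/35) = 7/24.

7/24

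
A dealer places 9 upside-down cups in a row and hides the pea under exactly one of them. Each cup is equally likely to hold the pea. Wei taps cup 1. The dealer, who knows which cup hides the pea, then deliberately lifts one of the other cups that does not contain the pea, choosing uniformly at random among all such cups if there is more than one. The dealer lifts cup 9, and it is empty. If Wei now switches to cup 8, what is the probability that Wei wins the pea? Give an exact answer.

8/63

Condition on the true location of the pea.
If it is under cup 1 (prior 1/9): the dealer has 8 equally likely choices, so probability 1/8; weight (1/9)·(1/8) = 1/72.
If it is under any of cups 2, 3, 4, 5, 6, 7, and 8 (prior 1/9 each): the dealer has 7 equally likely choices, so probability 1/7; weight (1/9)·(1/7) = 1/63 each.
If it is under cup 9 (prior 1/9): the dealer opened cup 9, so this case is ruled out; weight (1/9)·0 = 0.
The weights sum to 1/8.
So P(the pea under cup 8 | the dealer opened cup 9) = (1/63) / (1/8) = 8/63.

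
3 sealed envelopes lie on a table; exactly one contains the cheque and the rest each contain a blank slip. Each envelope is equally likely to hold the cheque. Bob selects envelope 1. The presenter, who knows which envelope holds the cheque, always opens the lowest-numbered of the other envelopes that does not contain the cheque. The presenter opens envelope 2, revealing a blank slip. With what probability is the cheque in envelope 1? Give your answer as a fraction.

1/2

Condition on the true location of the cheque.
If it is in either of envelopes 1 and 3 (prior 1/3 each): envelope 2 is the lowest-numbered option available, probability 1; weight (1/3)·1 = 1/3 each.
If it is in envelope 2 (prior 1/3): the presenter opened envelope 2, so this case is ruled out; weight (1/3)·0 = 0.
The weights sum to 2/3.
So P(the cheque in envelope 1 | the presenter opened envelope 2) = (1/3) / (2/3) = 1/2.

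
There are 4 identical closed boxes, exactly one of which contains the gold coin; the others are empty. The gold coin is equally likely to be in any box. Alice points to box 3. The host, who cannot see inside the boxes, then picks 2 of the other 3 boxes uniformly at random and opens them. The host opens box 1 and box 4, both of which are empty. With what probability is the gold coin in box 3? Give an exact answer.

Apply Bayes' rule, conditioning on where the gold coin actually is.
If it is in either of boxes 1 and 4 (prior 1/4 each): that box was opened and seen not to hold the prize — ruled out; weight (1/4)·0 = 0 each.
If it is in either of boxes 2 and 3 (prior 1/4 each): the host picks exactly this set with probability 1/3 regardless, and none is the prize; weight (1/4)·(1/3) = 1/12 each.
The weights sum to 1/6.
So P(the gold coin in box 3 | the host opened box 1 and box 4) = (1/12) / (1/6) = 1/2.

1/2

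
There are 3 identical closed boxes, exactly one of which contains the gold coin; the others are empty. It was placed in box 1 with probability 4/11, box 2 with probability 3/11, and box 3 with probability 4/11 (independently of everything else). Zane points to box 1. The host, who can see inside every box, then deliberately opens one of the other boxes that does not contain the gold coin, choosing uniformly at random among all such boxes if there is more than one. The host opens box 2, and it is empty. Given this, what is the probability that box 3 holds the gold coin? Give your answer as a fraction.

2/3

Apply Bayes' rule, conditioning on where the gold coin actually is.
If it is in box 1 (prior 4/11): the host has 2 equally likely choices, so probability 1/2; weight (4/11)·(1/2) = 2/11.
If it is in box 2 (prior 3/11): the host opened box 2, so this case is ruled out; weight (3/11)·0 = 0.
If it is in box 3 (prior 4/11): the host has no choice, probability 1; weight (4/11)·1 = 4/11.
The weights sum to 6/11.
So P(the gold coin in box 3 | the host opened box 2) = (4/11) / (6/11) = 2/3.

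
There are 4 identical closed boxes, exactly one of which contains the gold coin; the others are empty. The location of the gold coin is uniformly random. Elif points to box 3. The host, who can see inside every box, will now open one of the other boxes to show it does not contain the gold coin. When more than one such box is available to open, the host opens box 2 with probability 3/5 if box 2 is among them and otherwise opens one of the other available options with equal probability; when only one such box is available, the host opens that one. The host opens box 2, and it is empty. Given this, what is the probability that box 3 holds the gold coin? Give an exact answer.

Condition on the true location of the gold coin.
If it is in any of boxes 1, 3, and 4 (prior 1/4 each): box 2 is available, opened with probability 3/5; weight (1/4)·(3/5) = 3/20 each.
If it is in box 2 (prior 1/4): the host opened box 2, so this case is ruled out; weight (1/4)·0 = 0.
The weights sum to 9/20.
So P(the gold coin in box 3 | the host opened box 2) = (3/20) / (9/20) = 1/3.

1/3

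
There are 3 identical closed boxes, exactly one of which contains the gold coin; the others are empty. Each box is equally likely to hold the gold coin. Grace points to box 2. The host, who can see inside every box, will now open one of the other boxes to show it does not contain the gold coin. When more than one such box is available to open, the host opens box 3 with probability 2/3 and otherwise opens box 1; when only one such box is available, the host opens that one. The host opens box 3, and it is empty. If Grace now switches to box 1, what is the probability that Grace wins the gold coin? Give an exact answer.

Consider each possible location of the gold coin in turn.
If it is in box 1 (prior 1/3): only box 3 is available, probability 1; weight (1/3)·1 = 1/3.
If it is in box 2 (prior 1/3): box 3 is available, opened with probability 2/3; weight (1/3)·(2/3) = 2/9.
If it is in box 3 (prior 1/3): the host opened box 3, so this case is ruled out; weight (1/3)·0 = 0.
The weights sum to 5/9.
So P(the gold coin in box 1 | the host opened box 3) = (1/3) / (5/9) = 3/5.

3/5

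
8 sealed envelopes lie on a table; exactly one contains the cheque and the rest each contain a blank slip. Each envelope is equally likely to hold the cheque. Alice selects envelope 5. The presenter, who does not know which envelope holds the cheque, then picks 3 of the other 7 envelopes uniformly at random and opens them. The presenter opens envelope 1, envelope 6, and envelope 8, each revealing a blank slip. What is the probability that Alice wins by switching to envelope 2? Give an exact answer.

Because the presenter chose which envelopes to open without knowing where the cheque is, the choice is independent of the prize location. Learning that none of the 3 opened envelopes holds the cheque simply rules out those 3 locations and leaves the remaining 5 envelopes still equally likely by symmetry.
So P(the cheque in envelope 2) = 1/5.

1/5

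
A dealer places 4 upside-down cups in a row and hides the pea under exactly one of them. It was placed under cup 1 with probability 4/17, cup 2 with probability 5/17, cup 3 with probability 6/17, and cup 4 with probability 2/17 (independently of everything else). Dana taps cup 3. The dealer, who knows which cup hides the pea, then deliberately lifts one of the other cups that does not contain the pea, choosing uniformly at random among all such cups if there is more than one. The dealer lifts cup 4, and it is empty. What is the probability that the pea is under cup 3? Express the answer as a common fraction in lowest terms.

Consider each possible location of the pea in turn.
If it is under cup 1 (prior 4/17): the dealer has 2 equally likely choices, so probability 1/2; weight (4/17)·(1/2) = 2/17.
If it is under cup 2 (prior 5/17): the dealer has 2 equally likely choices, so probability 1/2; weight (5/17)·(1/2) = 5/34.
If it is under cup 3 (prior 6/17): the dealer has 3 equally likely choices, so probability 1/3; weight (6/17)·(1/3) = 2/17.
If it is under cup 4 (prior 2/17): the dealer opened cup 4, so this case is ruled out; weight (2/17)·0 = 0.
The weights sum to 13/34.
So P(the pea under cup 3 | the dealer opened cup 4) = (2/17) / (13/34) = 4/13.

4/13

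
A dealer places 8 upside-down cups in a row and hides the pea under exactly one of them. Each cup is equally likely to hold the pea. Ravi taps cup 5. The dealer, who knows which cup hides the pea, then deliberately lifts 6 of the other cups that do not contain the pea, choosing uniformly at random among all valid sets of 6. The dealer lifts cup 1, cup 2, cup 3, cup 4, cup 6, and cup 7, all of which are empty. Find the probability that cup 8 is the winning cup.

Consider each possible location of the pea in turn.
If it is under any of cups 1, 2, 3, 4, 6, and 7 (prior 1/8 each): that cup was opened and seen not to hold the prize — ruled out; weight (1/8)·0 = 0 each.
If it is under cup 5 (prior 1/8): the dealer has 7 equally likely choices, so probability 1/7; weight (1/8)·(1/7) = 1/56.
If it is under cup 8 (prior 1/8): the dealer has no choice, probability 1; weight (1/8)·1 = 1/8.
The weights sum to 1/7.
So P(the pea under cup 8 | the dealer opened cup 1, cup 2, cup 3, cup 4, cup 6, and cup 7) = (1/8) / (1/7) = 7/8.

7/8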